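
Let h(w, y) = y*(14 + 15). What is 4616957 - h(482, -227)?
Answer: 4623540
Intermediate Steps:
h(w, y) = 29*y (h(w, y) = y*29 = 29*y)
4616957 - h(482, -227) = 4616957 - 29*(-227) = 4616957 - 1*(-6583) = 4616957 + 6583 = 4623540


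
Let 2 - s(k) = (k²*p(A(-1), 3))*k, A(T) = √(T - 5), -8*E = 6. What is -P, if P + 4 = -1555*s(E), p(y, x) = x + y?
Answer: 325251/64 + 41985*I*√6/64 ≈ 5082.0 + 1606.9*I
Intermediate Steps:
E = -¾ (E = -⅛*6 = -¾ ≈ -0.75000)
A(T) = √(-5 + T)
s(k) = 2 - k³*(3 + I*√6) (s(k) = 2 - k²*(3 + √(-5 - 1))*k = 2 - k²*(3 + √(-6))*k = 2 - k²*(3 + I*√6)*k = 2 - k³*(3 + I*√6))
P = -325251/64 - 41985*I*√6/64 (P = -4 - 1555*(2 - (-¾)³*(3 + I*√6)) = -4 - 1555*(2 - 1*(-27/64)*(3 + I*√6)) = -4 - 1555*(2 + (81/64 + 27*I*√6/64)) = -4 - 1555*(209/64 + 27*I*√6/64) = -4 + (-324995/64 - 41985*I*√6/64) = -325251/64 - 41985*I*√6/64 ≈ -5082.0 - 1606.9*I)
-P = -(-325251/64 - 41985*I*√6/64) = 325251/64 + 41985*I*√6/64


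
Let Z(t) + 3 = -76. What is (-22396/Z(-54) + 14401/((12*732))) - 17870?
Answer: -12202772177/693936 ≈ -17585.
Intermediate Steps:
Z(t) = -79 (Z(t) = -3 - 76 = -79)
(-22396/Z(-54) + 14401/((12*732))) - 17870 = (-22396/(-79) + 14401/((12*732))) - 17870 = (-22396*(-1/79) + 14401/8784) - 17870 = (22396/79 + 14401*(1/8784)) - 17870 = (22396/79 + 14401/8784) - 17870 = 197864143/693936 - 17870 = -12202772177/693936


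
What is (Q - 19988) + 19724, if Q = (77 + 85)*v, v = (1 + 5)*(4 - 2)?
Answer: 1680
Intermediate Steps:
v = 12 (v = 6*2 = 12)
Q = 1944 (Q = (77 + 85)*12 = 162*12 = 1944)
(Q - 19988) + 19724 = (1944 - 19988) + 19724 = -18044 + 19724 = 1680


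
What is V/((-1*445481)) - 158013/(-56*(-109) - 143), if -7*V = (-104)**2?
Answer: -164226016865/6196195229 ≈ -26.504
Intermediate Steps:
V = -10816/7 (V = -1/7*(-104)**2 = -1/7*10816 = -10816/7 ≈ -1545.1)
V/((-1*445481)) - 158013/(-56*(-109) - 143) = -10816/(7*((-1*445481))) - 158013/(-56*(-109) - 143) = -10816/7/(-445481) - 158013/(6104 - 143) = -10816/7*(-1/445481) - 158013/5961 = 10816/3118367 - 158013*1/5961 = 10816/3118367 - 52671/1987 = -164226016865/6196195229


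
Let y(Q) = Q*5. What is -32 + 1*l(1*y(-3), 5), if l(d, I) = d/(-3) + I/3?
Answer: -76/3 ≈ -25.333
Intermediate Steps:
y(Q) = 5*Q
l(d, I) = -d/3 + I/3 (l(d, I) = d*(-1/3) + I*(1/3) = -d/3 + I/3)
-32 + 1*l(1*y(-3), 5) = -32 + 1*(-5*(-3)/3 + (1/3)*5) = -32 + 1*(-(-15)/3 + 5/3) = -32 + 1*(-1/3*(-15) + 5/3) = -32 + 1*(5 + 5/3) = -32 + 1*(20/3) = -32 + 20/3 = -76/3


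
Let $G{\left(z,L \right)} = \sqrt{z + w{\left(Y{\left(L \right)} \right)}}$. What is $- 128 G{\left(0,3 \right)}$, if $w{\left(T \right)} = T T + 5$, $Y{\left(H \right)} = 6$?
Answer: $- 128 \sqrt{41} \approx -819.6$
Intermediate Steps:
$w{\left(T \right)} = 5 + T^{2}$ ($w{\left(T \right)} = T^{2} + 5 = 5 + T^{2}$)
$G{\left(z,L \right)} = \sqrt{41 + z}$ ($G{\left(z,L \right)} = \sqrt{z + \left(5 + 6^{2}\right)} = \sqrt{z + \left(5 + 36\right)} = \sqrt{z + 41} = \sqrt{41 + z}$)
$- 128 G{\left(0,3 \right)} = - 128 \sqrt{41 + 0} = - 128 \sqrt{41}$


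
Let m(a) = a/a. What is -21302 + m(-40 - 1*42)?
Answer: -21301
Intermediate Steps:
m(a) = 1
-21302 + m(-40 - 1*42) = -21302 + 1 = -21301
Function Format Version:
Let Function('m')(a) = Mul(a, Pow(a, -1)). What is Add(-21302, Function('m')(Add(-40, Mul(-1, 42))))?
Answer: -21301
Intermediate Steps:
Function('m')(a) = 1
Add(-21302, Function('m')(Add(-40, Mul(-1, 42)))) = Add(-21302, 1) = -21301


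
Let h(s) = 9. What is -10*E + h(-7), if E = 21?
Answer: -201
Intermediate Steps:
-10*E + h(-7) = -10*21 + 9 = -210 + 9 = -201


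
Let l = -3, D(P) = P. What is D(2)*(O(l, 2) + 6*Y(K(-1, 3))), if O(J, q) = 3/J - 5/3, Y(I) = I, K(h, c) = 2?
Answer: 56/3 ≈ 18.667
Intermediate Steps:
O(J, q) = -5/3 + 3/J (O(J, q) = 3/J - 5*⅓ = 3/J - 5/3 = -5/3 + 3/J)
D(2)*(O(l, 2) + 6*Y(K(-1, 3))) = 2*((-5/3 + 3/(-3)) + 6*2) = 2*((-5/3 + 3*(-⅓)) + 12) = 2*((-5/3 - 1) + 12) = 2*(-8/3 + 12) = 2*(28/3) = 56/3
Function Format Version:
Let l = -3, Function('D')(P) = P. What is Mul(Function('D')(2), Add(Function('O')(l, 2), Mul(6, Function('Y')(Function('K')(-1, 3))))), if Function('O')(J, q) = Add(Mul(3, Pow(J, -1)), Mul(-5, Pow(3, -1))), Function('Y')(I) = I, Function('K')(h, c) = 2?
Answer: Rational(56, 3) ≈ 18.667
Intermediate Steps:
Function('O')(J, q) = Add(Rational(-5, 3), Mul(3, Pow(J, -1))) (Function('O')(J, q) = Add(Mul(3, Pow(J, -1)), Mul(-5, Rational(1, 3))) = Add(Mul(3, Pow(J, -1)), Rational(-5, 3)) = Add(Rational(-5, 3), Mul(3, Pow(J, -1))))
Mul(Function('D')(2), Add(Function('O')(l, 2), Mul(6, Function('Y')(Function('K')(-1, 3))))) = Mul(2, Add(Add(Rational(-5, 3), Mul(3, Pow(-3, -1))), Mul(6, 2))) = Mul(2, Add(Add(Rational(-5, 3), Mul(3, Rational(-1, 3))), 12)) = Mul(2, Add(Add(Rational(-5, 3), -1), 12)) = Mul(2, Add(Rational(-8, 3), 12)) = Mul(2, Rational(28, 3)) = Rational(56, 3)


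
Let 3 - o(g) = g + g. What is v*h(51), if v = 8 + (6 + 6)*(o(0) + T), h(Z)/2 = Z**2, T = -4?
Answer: -20808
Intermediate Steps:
o(g) = 3 - 2*g (o(g) = 3 - (g + g) = 3 - 2*g)
h(Z) = 2*Z**2
v = -4 (v = 8 + (6 + 6)*((3 - 2*0) - 4) = 8 + 12*((3 + 0) - 4) = 8 + 12*(3 - 4) = 8 + 12*(-1) = 8 - 12 = -4)
v*h(51) = -8*51**2 = -8*2601 = -4*5202 = -20808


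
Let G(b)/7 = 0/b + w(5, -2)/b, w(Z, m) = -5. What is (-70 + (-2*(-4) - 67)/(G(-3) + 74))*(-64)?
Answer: 1162688/257 ≈ 4524.1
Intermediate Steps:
G(b) = -35/b (G(b) = 7*(0/b - 5/b) = 7*(0 - 5/b) = 7*(-5/b) = -35/b)
(-70 + (-2*(-4) - 67)/(G(-3) + 74))*(-64) = (-70 + (-2*(-4) - 67)/(-35/(-3) + 74))*(-64) = (-70 + (8 - 67)/(-35*(-1/3) + 74))*(-64) = (-70 - 59/(35/3 + 74))*(-64) = (-70 - 59/257/3)*(-64) = (-70 - 59*3/257)*(-64) = (-70 - 177/257)*(-64) = -18167/257*(-64) = 1162688/257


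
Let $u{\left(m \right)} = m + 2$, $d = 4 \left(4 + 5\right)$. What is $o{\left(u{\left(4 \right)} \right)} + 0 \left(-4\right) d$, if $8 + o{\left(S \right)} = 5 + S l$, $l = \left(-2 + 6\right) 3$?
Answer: $69$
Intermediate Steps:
$d = 36$ ($d = 4 \cdot 9 = 36$)
$l = 12$ ($l = 4 \cdot 3 = 12$)
$u{\left(m \right)} = 2 + m$
$o{\left(S \right)} = -3 + 12 S$ ($o{\left(S \right)} = -8 + \left(5 + S 12\right) = -8 + \left(5 + 12 S\right) = -3 + 12 S$)
$o{\left(u{\left(4 \right)} \right)} + 0 \left(-4\right) d = \left(-3 + 12 \left(2 + 4\right)\right) + 0 \left(-4\right) 36 = \left(-3 + 12 \cdot 6\right) + 0 \cdot 36 = \left(-3 + 72\right) + 0 = 69 + 0 = 69$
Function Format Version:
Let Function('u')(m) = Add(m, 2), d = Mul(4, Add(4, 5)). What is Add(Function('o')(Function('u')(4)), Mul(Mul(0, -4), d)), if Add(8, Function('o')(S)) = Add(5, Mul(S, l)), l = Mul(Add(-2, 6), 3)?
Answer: 69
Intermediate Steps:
d = 36 (d = Mul(4, 9) = 36)
l = 12 (l = Mul(4, 3) = 12)
Function('u')(m) = Add(2, m)
Function('o')(S) = Add(-3, Mul(12, S)) (Function('o')(S) = Add(-8, Add(5, Mul(S, 12))) = Add(-8, Add(5, Mul(12, S))) = Add(-3, Mul(12, S)))
Add(Function('o')(Function('u')(4)), Mul(Mul(0, -4), d)) = Add(Add(-3, Mul(12, Add(2, 4))), Mul(Mul(0, -4), 36)) = Add(Add(-3, Mul(12, 6)), Mul(0, 36)) = Add(Add(-3, 72), 0) = Add(69, 0) = 69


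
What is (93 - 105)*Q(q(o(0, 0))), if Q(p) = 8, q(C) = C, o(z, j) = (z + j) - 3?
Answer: -96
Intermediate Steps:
o(z, j) = -3 + j + z (o(z, j) = (j + z) - 3 = -3 + j + z)
(93 - 105)*Q(q(o(0, 0))) = (93 - 105)*8 = -12*8 = -96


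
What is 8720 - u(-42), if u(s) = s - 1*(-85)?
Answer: 8677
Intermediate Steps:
u(s) = 85 + s (u(s) = s + 85 = 85 + s)
8720 - u(-42) = 8720 - (85 - 42) = 8720 - 1*43 = 8720 - 43 = 8677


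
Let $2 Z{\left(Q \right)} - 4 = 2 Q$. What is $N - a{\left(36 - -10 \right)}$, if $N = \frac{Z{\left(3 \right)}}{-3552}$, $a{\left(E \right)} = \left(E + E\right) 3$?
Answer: $- \frac{980357}{3552} \approx -276.0$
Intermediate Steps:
$Z{\left(Q \right)} = 2 + Q$ ($Z{\left(Q \right)} = 2 + \frac{2 Q}{2} = 2 + Q$)
$a{\left(E \right)} = 6 E$ ($a{\left(E \right)} = 2 E 3 = 6 E$)
$N = - \frac{5}{3552}$ ($N = \frac{2 + 3}{-3552} = 5 \left(- \frac{1}{3552}\right) = - \frac{5}{3552} \approx -0.0014077$)
$N - a{\left(36 - -10 \right)} = - \frac{5}{3552} - 6 \left(36 - -10\right) = - \frac{5}{3552} - 6 \left(36 + 10\right) = - \frac{5}{3552} - 6 \cdot 46 = - \frac{5}{3552} - 276 = - \frac{980357}{3552}$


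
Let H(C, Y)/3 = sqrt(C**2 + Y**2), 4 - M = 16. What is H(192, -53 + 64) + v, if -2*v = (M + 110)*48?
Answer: -2352 + 3*sqrt(36985) ≈ -1775.1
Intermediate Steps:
M = -12 (M = 4 - 1*16 = 4 - 16 = -12)
v = -2352 (v = -(-12 + 110)*48/2 = -49*48 = -1/2*4704 = -2352)
H(C, Y) = 3*sqrt(C**2 + Y**2)
H(192, -53 + 64) + v = 3*sqrt(192**2 + (-53 + 64)**2) - 2352 = 3*sqrt(36864 + 11**2) - 2352 = 3*sqrt(36864 + 121) - 2352 = 3*sqrt(36985) - 2352 = -2352 + 3*sqrt(36985)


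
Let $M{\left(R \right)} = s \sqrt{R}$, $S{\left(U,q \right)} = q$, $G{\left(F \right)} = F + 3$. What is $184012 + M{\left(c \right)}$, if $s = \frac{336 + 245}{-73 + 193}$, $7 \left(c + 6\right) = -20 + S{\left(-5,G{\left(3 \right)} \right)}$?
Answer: $184012 + \frac{581 i \sqrt{2}}{60} \approx 1.8401 \cdot 10^{5} + 13.694 i$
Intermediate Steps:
$G{\left(F \right)} = 3 + F$
$c = -8$ ($c = -6 + \frac{-20 + \left(3 + 3\right)}{7} = -6 + \frac{-20 + 6}{7} = -6 + \frac{1}{7} \left(-14\right) = -6 - 2 = -8$)
$s = \frac{581}{120} \approx 4.8417$
$M{\left(R \right)} = \frac{581 \sqrt{R}}{120}$
$184012 + M{\left(c \right)} = 184012 + \frac{581 \sqrt{-8}}{120} = 184012 + \frac{581 \cdot 2 i \sqrt{2}}{120} = 184012 + \frac{581 i \sqrt{2}}{60}$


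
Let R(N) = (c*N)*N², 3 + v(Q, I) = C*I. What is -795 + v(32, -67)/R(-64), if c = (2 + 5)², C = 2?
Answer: -10211819383/12845056 ≈ -795.00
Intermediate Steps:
c = 49 (c = 7² = 49)
v(Q, I) = -3 + 2*I
R(N) = 49*N³ (R(N) = (49*N)*N² = 49*N³)
-795 + v(32, -67)/R(-64) = -795 + (-3 + 2*(-67))/((49*(-64)³)) = -795 + (-3 - 134)/((49*(-262144))) = -795 - 137/(-12845056) = -795 - 137*(-1/12845056) = -795 + 137/12845056 = -10211819383/12845056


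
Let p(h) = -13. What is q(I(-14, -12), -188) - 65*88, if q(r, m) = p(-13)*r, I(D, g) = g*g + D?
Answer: -7410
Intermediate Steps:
I(D, g) = D + g**2 (I(D, g) = g**2 + D = D + g**2)
q(r, m) = -13*r
q(I(-14, -12), -188) - 65*88 = -13*(-14 + (-12)**2) - 65*88 = -13*(-14 + 144) - 5720 = -13*130 - 5720 = -1690 - 5720 = -7410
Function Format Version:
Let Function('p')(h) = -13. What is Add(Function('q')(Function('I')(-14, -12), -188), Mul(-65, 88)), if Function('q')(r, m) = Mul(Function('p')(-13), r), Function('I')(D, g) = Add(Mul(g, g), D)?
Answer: -7410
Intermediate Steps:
Function('I')(D, g) = Add(D, Pow(g, 2)) (Function('I')(D, g) = Add(Pow(g, 2), D) = Add(D, Pow(g, 2)))
Function('q')(r, m) = Mul(-13, r)
Add(Function('q')(Function('I')(-14, -12), -188), Mul(-65, 88)) = Add(Mul(-13, Add(-14, Pow(-12, 2))), Mul(-65, 88)) = Add(Mul(-13, Add(-14, 144)), -5720) = Add(Mul(-13, 130), -5720) = Add(-1690, -5720) = -7410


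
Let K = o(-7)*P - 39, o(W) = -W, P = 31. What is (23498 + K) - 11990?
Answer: 11686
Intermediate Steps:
K = 178 (K = -1*(-7)*31 - 39 = 7*31 - 39 = 217 - 39 = 178)
(23498 + K) - 11990 = (23498 + 178) - 11990 = 23676 - 11990 = 11686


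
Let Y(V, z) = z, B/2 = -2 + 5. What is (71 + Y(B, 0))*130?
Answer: 9230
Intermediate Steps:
B = 6 (B = 2*(-2 + 5) = 2*3 = 6)
(71 + Y(B, 0))*130 = (71 + 0)*130 = 71*130 = 9230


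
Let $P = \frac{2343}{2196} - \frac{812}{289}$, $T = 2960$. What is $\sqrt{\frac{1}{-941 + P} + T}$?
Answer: $\frac{2 \sqrt{29433086920233475019}}{199435343} \approx 54.406$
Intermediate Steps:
$P = - \frac{368675}{211548}$ ($P = 2343 \cdot \frac{1}{2196} - \frac{812}{289} = \frac{781}{732} - \frac{812}{289} = - \frac{368675}{211548} \approx -1.7427$)
$\sqrt{\frac{1}{-941 + P} + T} = \sqrt{\frac{1}{-941 - \frac{368675}{211548}} + 2960} = \sqrt{\frac{1}{- \frac{199435343}{211548}} + 2960} = \sqrt{- \frac{211548}{199435343} + 2960} = \sqrt{\frac{590328403732}{199435343}} = \frac{2 \sqrt{29433086920233475019}}{199435343}$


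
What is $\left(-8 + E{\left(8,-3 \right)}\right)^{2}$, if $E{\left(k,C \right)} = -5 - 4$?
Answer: $289$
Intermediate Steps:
$E{\left(k,C \right)} = -9$ ($E{\left(k,C \right)} = -5 - 4 = -9$)
$\left(-8 + E{\left(8,-3 \right)}\right)^{2} = \left(-8 - 9\right)^{2} = \left(-17\right)^{2} = 289$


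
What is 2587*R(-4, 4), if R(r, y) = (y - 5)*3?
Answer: -7761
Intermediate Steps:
R(r, y) = -15 + 3*y (R(r, y) = (-5 + y)*3 = -15 + 3*y)
2587*R(-4, 4) = 2587*(-15 + 3*4) = 2587*(-15 + 12) = 2587*(-3) = -7761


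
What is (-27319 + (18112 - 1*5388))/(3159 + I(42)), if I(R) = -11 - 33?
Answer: -417/89 ≈ -4.6854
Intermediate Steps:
I(R) = -44
(-27319 + (18112 - 1*5388))/(3159 + I(42)) = (-27319 + (18112 - 1*5388))/(3159 - 44) = (-27319 + (18112 - 5388))/3115 = (-27319 + 12724)*(1/3115) = -14595*1/3115 = -417/89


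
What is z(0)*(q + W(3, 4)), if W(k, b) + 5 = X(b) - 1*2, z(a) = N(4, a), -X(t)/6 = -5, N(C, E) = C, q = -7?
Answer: 64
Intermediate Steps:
X(t) = 30 (X(t) = -6*(-5) = 30)
z(a) = 4
W(k, b) = 23 (W(k, b) = -5 + (30 - 1*2) = -5 + (30 - 2) = -5 + 28 = 23)
z(0)*(q + W(3, 4)) = 4*(-7 + 23) = 4*16 = 64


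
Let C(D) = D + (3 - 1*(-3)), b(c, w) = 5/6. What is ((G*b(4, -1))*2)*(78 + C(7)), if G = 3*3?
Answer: 1365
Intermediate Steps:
b(c, w) = 5/6 (b(c, w) = 5*(1/6) = 5/6)
C(D) = 6 + D (C(D) = D + (3 + 3) = D + 6 = 6 + D)
G = 9
((G*b(4, -1))*2)*(78 + C(7)) = ((9*(5/6))*2)*(78 + (6 + 7)) = ((15/2)*2)*(78 + 13) = 15*91 = 1365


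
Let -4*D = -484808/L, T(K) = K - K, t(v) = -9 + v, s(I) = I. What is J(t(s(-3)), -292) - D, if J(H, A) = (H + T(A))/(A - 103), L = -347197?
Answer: 52041154/137142815 ≈ 0.37947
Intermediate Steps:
T(K) = 0
D = -121202/347197 (D = -(-121202)/(-347197) = -(-121202)*(-1)/347197 = -¼*484808/347197 = -121202/347197 ≈ -0.34909)
J(H, A) = H/(-103 + A) (J(H, A) = (H + 0)/(A - 103) = H/(-103 + A))
J(t(s(-3)), -292) - D = (-9 - 3)/(-103 - 292) - 1*(-121202/347197) = -12/(-395) + 121202/347197 = -12*(-1/395) + 121202/347197 = 12/395 + 121202/347197 = 52041154/137142815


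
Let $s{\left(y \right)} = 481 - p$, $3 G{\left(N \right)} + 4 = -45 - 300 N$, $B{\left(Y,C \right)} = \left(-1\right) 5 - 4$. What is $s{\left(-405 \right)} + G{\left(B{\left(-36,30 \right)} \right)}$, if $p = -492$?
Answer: $\frac{5570}{3} \approx 1856.7$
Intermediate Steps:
$B{\left(Y,C \right)} = -9$ ($B{\left(Y,C \right)} = -5 - 4 = -9$)
$G{\left(N \right)} = - \frac{49}{3} - 100 N$ ($G{\left(N \right)} = - \frac{4}{3} + \frac{-45 - 300 N}{3} = - \frac{4}{3} - \left(15 + 100 N\right) = - \frac{49}{3} - 100 N$)
$s{\left(y \right)} = 973$ ($s{\left(y \right)} = 481 - -492 = 481 + 492 = 973$)
$s{\left(-405 \right)} + G{\left(B{\left(-36,30 \right)} \right)} = 973 - - \frac{2651}{3} = 973 + \left(- \frac{49}{3} + 900\right) = 973 + \frac{2651}{3} = \frac{5570}{3}$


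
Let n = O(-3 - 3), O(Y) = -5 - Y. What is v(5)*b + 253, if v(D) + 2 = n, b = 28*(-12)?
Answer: 589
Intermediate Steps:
b = -336
n = 1 (n = -5 - (-3 - 3) = -5 - 1*(-6) = -5 + 6 = 1)
v(D) = -1 (v(D) = -2 + 1 = -1)
v(5)*b + 253 = -1*(-336) + 253 = 336 + 253 = 589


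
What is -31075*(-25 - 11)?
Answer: 1118700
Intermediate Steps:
-31075*(-25 - 11) = -31075*(-36) = -1243*(-900) = 1118700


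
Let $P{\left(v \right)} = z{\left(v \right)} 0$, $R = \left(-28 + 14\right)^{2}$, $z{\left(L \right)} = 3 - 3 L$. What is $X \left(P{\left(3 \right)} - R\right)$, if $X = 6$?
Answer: $-1176$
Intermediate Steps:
$R = 196$ ($R = \left(-14\right)^{2} = 196$)
$P{\left(v \right)} = 0$ ($P{\left(v \right)} = \left(3 - 3 v\right) 0 = 0$)
$X \left(P{\left(3 \right)} - R\right) = 6 \left(0 - 196\right) = 6 \left(-196\right) = -1176$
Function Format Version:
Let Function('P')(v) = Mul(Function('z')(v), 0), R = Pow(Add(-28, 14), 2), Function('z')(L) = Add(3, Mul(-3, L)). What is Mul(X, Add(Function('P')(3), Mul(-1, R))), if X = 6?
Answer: -1176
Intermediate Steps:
R = 196 (R = Pow(-14, 2) = 196)
Function('P')(v) = 0 (Function('P')(v) = Mul(Add(3, Mul(-3, v)), 0) = 0)
Mul(X, Add(Function('P')(3), Mul(-1, R))) = Mul(6, Add(0, Mul(-1, 196))) = Mul(6, Add(0, -196)) = Mul(6, -196) = -1176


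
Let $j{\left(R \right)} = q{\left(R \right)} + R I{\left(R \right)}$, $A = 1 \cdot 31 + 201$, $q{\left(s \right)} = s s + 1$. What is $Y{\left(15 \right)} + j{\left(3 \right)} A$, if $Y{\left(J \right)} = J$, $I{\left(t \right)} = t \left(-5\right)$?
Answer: $-8105$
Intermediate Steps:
$q{\left(s \right)} = 1 + s^{2}$ ($q{\left(s \right)} = s^{2} + 1 = 1 + s^{2}$)
$I{\left(t \right)} = - 5 t$
$A = 232$ ($A = 31 + 201 = 232$)
$j{\left(R \right)} = 1 - 4 R^{2}$ ($j{\left(R \right)} = \left(1 + R^{2}\right) + R \left(- 5 R\right) = \left(1 + R^{2}\right) - 5 R^{2} = 1 - 4 R^{2}$)
$Y{\left(15 \right)} + j{\left(3 \right)} A = 15 + \left(1 - 4 \cdot 3^{2}\right) 232 = 15 + \left(1 - 36\right) 232 = 15 - 8120 = -8105$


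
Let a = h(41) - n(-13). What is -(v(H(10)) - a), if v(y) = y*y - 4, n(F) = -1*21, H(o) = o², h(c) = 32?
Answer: -9943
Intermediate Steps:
n(F) = -21
v(y) = -4 + y² (v(y) = y² - 4 = -4 + y²)
a = 53 (a = 32 - 1*(-21) = 32 + 21 = 53)
-(v(H(10)) - a) = -((-4 + (10²)²) - 1*53) = -((-4 + 100²) - 53) = -((-4 + 10000) - 53) = -(9996 - 53) = -1*9943 = -9943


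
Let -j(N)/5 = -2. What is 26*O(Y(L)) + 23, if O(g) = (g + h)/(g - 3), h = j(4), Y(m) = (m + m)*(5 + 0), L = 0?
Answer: -191/3 ≈ -63.667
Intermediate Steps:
j(N) = 10 (j(N) = -5*(-2) = 10)
Y(m) = 10*m (Y(m) = (2*m)*5 = 10*m)
h = 10
O(g) = (10 + g)/(-3 + g) (O(g) = (g + 10)/(g - 3) = (10 + g)/(-3 + g))
26*O(Y(L)) + 23 = 26*((10 + 10*0)/(-3 + 10*0)) + 23 = 26*((10 + 0)/(-3 + 0)) + 23 = 26*(10/(-3)) + 23 = 26*(-⅓*10) + 23 = 26*(-10/3) + 23 = -260/3 + 23 = -191/3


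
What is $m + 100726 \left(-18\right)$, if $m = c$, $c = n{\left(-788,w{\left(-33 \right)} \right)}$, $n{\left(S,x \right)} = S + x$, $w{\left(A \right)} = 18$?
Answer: $-1813838$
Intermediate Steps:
$c = -770$ ($c = -788 + 18 = -770$)
$m = -770$
$m + 100726 \left(-18\right) = -770 + 100726 \left(-18\right) = -770 - 1813068 = -1813838$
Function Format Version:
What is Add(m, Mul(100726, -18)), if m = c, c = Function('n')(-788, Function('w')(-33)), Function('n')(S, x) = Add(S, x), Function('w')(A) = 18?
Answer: -1813838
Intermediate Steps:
c = -770 (c = Add(-788, 18) = -770)
m = -770
Add(m, Mul(100726, -18)) = Add(-770, Mul(100726, -18)) = Add(-770, -1813068) = -1813838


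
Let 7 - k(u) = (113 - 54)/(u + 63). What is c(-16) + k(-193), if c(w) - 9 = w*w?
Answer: 35419/130 ≈ 272.45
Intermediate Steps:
c(w) = 9 + w² (c(w) = 9 + w*w = 9 + w²)
k(u) = 7 - 59/(63 + u) (k(u) = 7 - (113 - 54)/(u + 63) = 7 - 59/(63 + u))
c(-16) + k(-193) = (9 + (-16)²) + (382 + 7*(-193))/(63 - 193) = (9 + 256) + (382 - 1351)/(-130) = 265 - 1/130*(-969) = 265 + 969/130 = 35419/130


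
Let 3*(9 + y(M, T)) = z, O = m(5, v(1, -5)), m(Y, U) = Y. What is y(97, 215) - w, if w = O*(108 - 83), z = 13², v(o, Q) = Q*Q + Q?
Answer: -233/3 ≈ -77.667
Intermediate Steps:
v(o, Q) = Q + Q² (v(o, Q) = Q² + Q = Q + Q²)
O = 5
z = 169
y(M, T) = 142/3 (y(M, T) = -9 + (⅓)*169 = -9 + 169/3 = 142/3)
w = 125 (w = 5*(108 - 83) = 5*25 = 125)
y(97, 215) - w = 142/3 - 1*125 = 142/3 - 125 = -233/3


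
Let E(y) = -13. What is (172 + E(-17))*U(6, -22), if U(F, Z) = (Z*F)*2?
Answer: -41976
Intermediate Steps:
U(F, Z) = 2*F*Z (U(F, Z) = (F*Z)*2 = 2*F*Z)
(172 + E(-17))*U(6, -22) = (172 - 13)*(2*6*(-22)) = 159*(-264) = -41976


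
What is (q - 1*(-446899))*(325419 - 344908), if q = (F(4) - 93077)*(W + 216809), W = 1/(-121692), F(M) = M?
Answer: 47856726103346047607/121692 ≈ 3.9326e+14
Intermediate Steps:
W = -1/121692 ≈ -8.2175e-6
q = -2455630663131371/121692 (q = (4 - 93077)*(-1/121692 + 216809) = -93073*26383920827/121692 = -2455630663131371/121692 ≈ -2.0179e+10)
(q - 1*(-446899))*(325419 - 344908) = (-2455630663131371/121692 - 1*(-446899))*(325419 - 344908) = (-2455630663131371/121692 + 446899)*(-19489) = -2455576279098263/121692*(-19489) = 47856726103346047607/121692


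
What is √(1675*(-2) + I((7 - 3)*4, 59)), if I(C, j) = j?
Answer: I*√3291 ≈ 57.367*I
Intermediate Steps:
√(1675*(-2) + I((7 - 3)*4, 59)) = √(1675*(-2) + 59) = √(-3350 + 59) = √(-3291) = I*√3291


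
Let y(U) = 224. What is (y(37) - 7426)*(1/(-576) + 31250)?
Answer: -64817996399/288 ≈ -2.2506e+8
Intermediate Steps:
(y(37) - 7426)*(1/(-576) + 31250) = (224 - 7426)*(1/(-576) + 31250) = -7202*(-1/576 + 31250) = -7202*17999999/576 = -64817996399/288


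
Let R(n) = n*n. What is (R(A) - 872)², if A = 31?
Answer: 7921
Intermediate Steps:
R(n) = n²
(R(A) - 872)² = (31² - 872)² = (961 - 872)² = 89² = 7921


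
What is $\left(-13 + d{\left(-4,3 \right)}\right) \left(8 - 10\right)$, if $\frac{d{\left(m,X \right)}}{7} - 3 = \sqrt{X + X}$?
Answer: $-16 - 14 \sqrt{6} \approx -50.293$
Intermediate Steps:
$d{\left(m,X \right)} = 21 + 7 \sqrt{2} \sqrt{X}$ ($d{\left(m,X \right)} = 21 + 7 \sqrt{X + X} = 21 + 7 \sqrt{2 X} = 21 + 7 \sqrt{2} \sqrt{X}$)
$\left(-13 + d{\left(-4,3 \right)}\right) \left(8 - 10\right) = \left(-13 + \left(21 + 7 \sqrt{2} \sqrt{3}\right)\right) \left(8 - 10\right) = \left(-13 + \left(21 + 7 \sqrt{6}\right)\right) \left(8 - 10\right) = \left(8 + 7 \sqrt{6}\right) \left(-2\right) = -16 - 14 \sqrt{6}$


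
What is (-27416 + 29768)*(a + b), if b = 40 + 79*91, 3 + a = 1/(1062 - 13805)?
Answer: 216574316784/12743 ≈ 1.6996e+7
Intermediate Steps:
a = -38230/12743 (a = -3 + 1/(1062 - 13805) = -3 + 1/(-12743) = -3 - 1/12743 = -38230/12743 ≈ -3.0001)
b = 7229 (b = 40 + 7189 = 7229)
(-27416 + 29768)*(a + b) = (-27416 + 29768)*(-38230/12743 + 7229) = 2352*(92080917/12743) = 216574316784/12743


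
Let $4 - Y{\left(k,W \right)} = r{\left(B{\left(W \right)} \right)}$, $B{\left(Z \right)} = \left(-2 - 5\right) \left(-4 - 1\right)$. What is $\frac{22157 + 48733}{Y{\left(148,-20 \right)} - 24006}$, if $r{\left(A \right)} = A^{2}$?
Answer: $- \frac{23630}{8409} \approx -2.8101$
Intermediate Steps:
$B{\left(Z \right)} = 35$ ($B{\left(Z \right)} = \left(-7\right) \left(-5\right) = 35$)
$Y{\left(k,W \right)} = -1221$ ($Y{\left(k,W \right)} = 4 - 35^{2} = 4 - 1225 = -1221$)
$\frac{22157 + 48733}{Y{\left(148,-20 \right)} - 24006} = \frac{22157 + 48733}{-1221 - 24006} = \frac{70890}{-25227} = 70890 \left(- \frac{1}{25227}\right) = - \frac{23630}{8409}$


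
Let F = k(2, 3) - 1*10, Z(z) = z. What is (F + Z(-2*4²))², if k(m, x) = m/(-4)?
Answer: 7225/4 ≈ 1806.3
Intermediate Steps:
k(m, x) = -m/4 (k(m, x) = m*(-¼) = -m/4)
F = -21/2 (F = -¼*2 - 1*10 = -½ - 10 = -21/2 ≈ -10.500)
(F + Z(-2*4²))² = (-21/2 - 2*4²)² = (-21/2 - 2*16)² = (-21/2 - 32)² = (-85/2)² = 7225/4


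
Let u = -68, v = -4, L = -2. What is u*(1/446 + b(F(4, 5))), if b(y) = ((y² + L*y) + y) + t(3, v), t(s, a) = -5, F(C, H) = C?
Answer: -106182/223 ≈ -476.15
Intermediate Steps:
b(y) = -5 + y² - y (b(y) = ((y² - 2*y) + y) - 5 = (y² - y) - 5 = -5 + y² - y)
u*(1/446 + b(F(4, 5))) = -68*(1/446 + (-5 + 4² - 1*4)) = -68*(1/446 + (-5 + 16 - 4)) = -68*(1/446 + 7) = -68*3123/446 = -106182/223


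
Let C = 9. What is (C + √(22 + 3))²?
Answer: 196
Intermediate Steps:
(C + √(22 + 3))² = (9 + √(22 + 3))² = (9 + √25)² = (9 + 5)² = 14² = 196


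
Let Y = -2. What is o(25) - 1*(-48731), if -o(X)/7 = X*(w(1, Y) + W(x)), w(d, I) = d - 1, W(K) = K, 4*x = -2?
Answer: 97637/2 ≈ 48819.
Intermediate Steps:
x = -½ (x = (¼)*(-2) = -½ ≈ -0.50000)
w(d, I) = -1 + d
o(X) = 7*X/2 (o(X) = -7*X*((-1 + 1) - ½) = -7*X*(0 - ½) = -7*X*(-1)/2 = -(-7)*X/2 = 7*X/2)
o(25) - 1*(-48731) = (7/2)*25 - 1*(-48731) = 175/2 + 48731 = 97637/2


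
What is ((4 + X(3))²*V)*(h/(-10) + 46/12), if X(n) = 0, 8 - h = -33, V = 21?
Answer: -448/5 ≈ -89.600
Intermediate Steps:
h = 41 (h = 8 - 1*(-33) = 8 + 33 = 41)
((4 + X(3))²*V)*(h/(-10) + 46/12) = ((4 + 0)²*21)*(41/(-10) + 46/12) = (4²*21)*(41*(-⅒) + 46*(1/12)) = (16*21)*(-41/10 + 23/6) = 336*(-4/15) = -448/5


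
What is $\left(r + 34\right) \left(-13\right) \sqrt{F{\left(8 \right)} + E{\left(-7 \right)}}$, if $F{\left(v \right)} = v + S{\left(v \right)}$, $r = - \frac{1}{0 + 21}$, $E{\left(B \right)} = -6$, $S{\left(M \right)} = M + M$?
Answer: $- \frac{9269 \sqrt{2}}{7} \approx -1872.6$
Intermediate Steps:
$S{\left(M \right)} = 2 M$
$r = - \frac{1}{21} \approx -0.047619$
$F{\left(v \right)} = 3 v$ ($F{\left(v \right)} = v + 2 v = 3 v$)
$\left(r + 34\right) \left(-13\right) \sqrt{F{\left(8 \right)} + E{\left(-7 \right)}} = \left(- \frac{1}{21} + 34\right) \left(-13\right) \sqrt{3 \cdot 8 - 6} = \frac{713}{21} \left(-13\right) \sqrt{24 - 6} = - \frac{9269 \sqrt{18}}{21} = - \frac{9269 \cdot 3 \sqrt{2}}{21} = - \frac{9269 \sqrt{2}}{7}$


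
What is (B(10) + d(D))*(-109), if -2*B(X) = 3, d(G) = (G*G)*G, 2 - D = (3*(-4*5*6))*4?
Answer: -653660549257/2 ≈ -3.2683e+11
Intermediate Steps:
D = 1442 (D = 2 - 3*(-4*5*6)*4 = 2 - 3*(-20*6)*4 = 2 - 3*(-120)*4 = 2 - (-360)*4 = 2 - 1*(-1440) = 2 + 1440 = 1442)
d(G) = G**3 (d(G) = G**2*G = G**3)
B(X) = -3/2 (B(X) = -1/2*3 = -3/2)
(B(10) + d(D))*(-109) = (-3/2 + 1442**3)*(-109) = (-3/2 + 2998442888)*(-109) = (5996885773/2)*(-109) = -653660549257/2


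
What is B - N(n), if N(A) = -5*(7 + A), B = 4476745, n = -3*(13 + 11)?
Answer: 4476420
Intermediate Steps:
n = -72 (n = -3*24 = -72)
N(A) = -35 - 5*A
B - N(n) = 4476745 - (-35 - 5*(-72)) = 4476745 - (-35 + 360) = 4476745 - 1*325 = 4476745 - 325 = 4476420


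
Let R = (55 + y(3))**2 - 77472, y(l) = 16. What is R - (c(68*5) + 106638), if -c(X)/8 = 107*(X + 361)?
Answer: 420987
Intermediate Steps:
c(X) = -309016 - 856*X (c(X) = -856*(X + 361) = -856*(361 + X) = -8*(38627 + 107*X) = -309016 - 856*X)
R = -72431 (R = (55 + 16)**2 - 77472 = 71**2 - 77472 = 5041 - 77472 = -72431)
R - (c(68*5) + 106638) = -72431 - ((-309016 - 58208*5) + 106638) = -72431 - ((-309016 - 856*340) + 106638) = -72431 - ((-309016 - 291040) + 106638) = -72431 - (-600056 + 106638) = -72431 - 1*(-493418) = -72431 + 493418 = 420987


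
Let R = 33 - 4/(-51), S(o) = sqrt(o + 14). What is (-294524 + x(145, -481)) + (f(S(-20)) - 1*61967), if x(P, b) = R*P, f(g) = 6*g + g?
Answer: -17936426/51 + 7*I*sqrt(6) ≈ -3.5169e+5 + 17.146*I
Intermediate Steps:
S(o) = sqrt(14 + o)
f(g) = 7*g
R = 1687/51 (R = 33 - 4*(-1)/51 = 33 - 1*(-4/51) = 33 + 4/51 = 1687/51 ≈ 33.078)
x(P, b) = 1687*P/51
(-294524 + x(145, -481)) + (f(S(-20)) - 1*61967) = (-294524 + (1687/51)*145) + (7*sqrt(14 - 20) - 1*61967) = (-294524 + 244615/51) + (7*sqrt(-6) - 61967) = -14776109/51 + (7*(I*sqrt(6)) - 61967) = -14776109/51 + (7*I*sqrt(6) - 61967) = -14776109/51 + (-61967 + 7*I*sqrt(6)) = -17936426/51 + 7*I*sqrt(6)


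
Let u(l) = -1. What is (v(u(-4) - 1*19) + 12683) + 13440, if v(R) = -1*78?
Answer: 26045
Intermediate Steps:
v(R) = -78
(v(u(-4) - 1*19) + 12683) + 13440 = (-78 + 12683) + 13440 = 12605 + 13440 = 26045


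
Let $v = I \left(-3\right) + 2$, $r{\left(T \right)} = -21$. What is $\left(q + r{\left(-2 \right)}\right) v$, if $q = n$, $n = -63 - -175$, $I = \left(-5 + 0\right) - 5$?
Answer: $2912$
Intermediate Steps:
$I = -10$ ($I = -5 - 5 = -10$)
$n = 112$ ($n = -63 + 175 = 112$)
$v = 32$ ($v = \left(-10\right) \left(-3\right) + 2 = 30 + 2 = 32$)
$q = 112$
$\left(q + r{\left(-2 \right)}\right) v = \left(112 - 21\right) 32 = 91 \cdot 32 = 2912$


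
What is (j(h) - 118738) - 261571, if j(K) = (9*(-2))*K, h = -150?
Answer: -377609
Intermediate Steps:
j(K) = -18*K
(j(h) - 118738) - 261571 = (-18*(-150) - 118738) - 261571 = (2700 - 118738) - 261571 = -116038 - 261571 = -377609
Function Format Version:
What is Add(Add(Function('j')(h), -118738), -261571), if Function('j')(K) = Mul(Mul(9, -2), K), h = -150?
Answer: -377609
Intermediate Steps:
Function('j')(K) = Mul(-18, K)
Add(Add(Function('j')(h), -118738), -261571) = Add(Add(Mul(-18, -150), -118738), -261571) = Add(Add(2700, -118738), -261571) = Add(-116038, -261571) = -377609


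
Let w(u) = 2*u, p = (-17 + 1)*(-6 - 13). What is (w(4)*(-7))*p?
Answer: -17024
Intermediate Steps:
p = 304 (p = -16*(-19) = 304)
(w(4)*(-7))*p = ((2*4)*(-7))*304 = (8*(-7))*304 = -56*304 = -17024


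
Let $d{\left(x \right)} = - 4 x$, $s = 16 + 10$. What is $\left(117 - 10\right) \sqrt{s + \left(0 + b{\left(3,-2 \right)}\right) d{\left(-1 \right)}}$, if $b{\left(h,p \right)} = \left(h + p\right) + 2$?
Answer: $107 \sqrt{38} \approx 659.59$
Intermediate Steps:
$s = 26$
$b{\left(h,p \right)} = 2 + h + p$
$\left(117 - 10\right) \sqrt{s + \left(0 + b{\left(3,-2 \right)}\right) d{\left(-1 \right)}} = \left(117 - 10\right) \sqrt{26 + \left(0 + \left(2 + 3 - 2\right)\right) \left(\left(-4\right) \left(-1\right)\right)} = 107 \sqrt{26 + \left(0 + 3\right) 4} = 107 \sqrt{26 + 3 \cdot 4} = 107 \sqrt{26 + 12} = 107 \sqrt{38}$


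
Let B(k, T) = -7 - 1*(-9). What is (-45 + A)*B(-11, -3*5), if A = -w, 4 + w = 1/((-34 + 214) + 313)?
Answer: -40428/493 ≈ -82.004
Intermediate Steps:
B(k, T) = 2 (B(k, T) = -7 + 9 = 2)
w = -1971/493 (w = -4 + 1/((-34 + 214) + 313) = -4 + 1/(180 + 313) = -4 + 1/493 = -1971/493 ≈ -3.9980)
A = 1971/493 (A = -1*(-1971/493) = 1971/493 ≈ 3.9980)
(-45 + A)*B(-11, -3*5) = (-45 + 1971/493)*2 = -20214/493*2 = -40428/493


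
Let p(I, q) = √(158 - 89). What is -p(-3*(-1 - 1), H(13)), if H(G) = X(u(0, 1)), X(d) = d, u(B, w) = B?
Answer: -√69 ≈ -8.3066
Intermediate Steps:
H(G) = 0
p(I, q) = √69
-p(-3*(-1 - 1), H(13)) = -√69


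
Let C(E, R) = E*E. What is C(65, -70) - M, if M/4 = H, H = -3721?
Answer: 19109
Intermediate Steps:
C(E, R) = E**2
M = -14884 (M = 4*(-3721) = -14884)
C(65, -70) - M = 65**2 - 1*(-14884) = 4225 + 14884 = 19109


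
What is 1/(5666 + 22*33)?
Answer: 1/6392 ≈ 0.00015645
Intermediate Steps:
1/(5666 + 22*33) = 1/(5666 + 726) = 1/6392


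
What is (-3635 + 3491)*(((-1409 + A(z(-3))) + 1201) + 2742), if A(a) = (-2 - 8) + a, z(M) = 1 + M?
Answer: -363168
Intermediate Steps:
A(a) = -10 + a
(-3635 + 3491)*(((-1409 + A(z(-3))) + 1201) + 2742) = (-3635 + 3491)*(((-1409 + (-10 + (1 - 3))) + 1201) + 2742) = -144*(((-1409 + (-10 - 2)) + 1201) + 2742) = -144*(((-1409 - 12) + 1201) + 2742) = -144*((-1421 + 1201) + 2742) = -144*(-220 + 2742) = -144*2522 = -363168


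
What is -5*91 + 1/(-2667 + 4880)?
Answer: -1006914/2213 ≈ -455.00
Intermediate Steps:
-5*91 + 1/(-2667 + 4880) = -455 + 1/2213 = -1006914/2213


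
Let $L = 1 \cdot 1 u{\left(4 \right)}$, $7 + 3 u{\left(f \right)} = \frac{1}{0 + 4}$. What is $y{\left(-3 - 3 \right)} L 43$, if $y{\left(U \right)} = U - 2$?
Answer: $774$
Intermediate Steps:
$u{\left(f \right)} = - \frac{9}{4}$ ($u{\left(f \right)} = - \frac{7}{3} + \frac{1}{3 \left(0 + 4\right)} = - \frac{7}{3} + \frac{1}{3 \cdot 4} = - \frac{7}{3} + \frac{1}{3} \cdot \frac{1}{4} = - \frac{7}{3} + \frac{1}{12} = - \frac{9}{4}$)
$y{\left(U \right)} = -2 + U$
$L = - \frac{9}{4}$ ($L = 1 \cdot 1 \left(- \frac{9}{4}\right) = 1 \left(- \frac{9}{4}\right) = - \frac{9}{4} \approx -2.25$)
$y{\left(-3 - 3 \right)} L 43 = \left(-2 - 6\right) \left(- \frac{9}{4}\right) 43 = \left(-8\right) \left(- \frac{9}{4}\right) 43 = 18 \cdot 43 = 774$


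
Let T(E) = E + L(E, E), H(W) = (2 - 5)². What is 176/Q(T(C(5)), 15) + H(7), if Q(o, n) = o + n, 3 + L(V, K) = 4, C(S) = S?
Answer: 365/21 ≈ 17.381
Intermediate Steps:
H(W) = 9 (H(W) = (-3)² = 9)
L(V, K) = 1 (L(V, K) = -3 + 4 = 1)
T(E) = 1 + E (T(E) = E + 1 = 1 + E)
Q(o, n) = n + o
176/Q(T(C(5)), 15) + H(7) = 176/(15 + (1 + 5)) + 9 = 176/(15 + 6) + 9 = 176/21 + 9 = 365/21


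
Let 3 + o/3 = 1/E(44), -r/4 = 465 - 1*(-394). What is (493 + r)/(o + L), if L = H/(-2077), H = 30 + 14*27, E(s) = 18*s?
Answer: 1613729304/5040587 ≈ 320.15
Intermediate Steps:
H = 408 (H = 30 + 378 = 408)
r = -3436 (r = -4*(465 - 1*(-394)) = -4*(465 + 394) = -4*859 = -3436)
L = -408/2077 (L = 408/(-2077) = 408*(-1/2077) = -408/2077 ≈ -0.19644)
o = -2375/264 (o = -9 + 3/((18*44)) = -9 + 3/792 = -9 + 3*(1/792) = -9 + 1/264 = -2375/264 ≈ -8.9962)
(493 + r)/(o + L) = (493 - 3436)/(-2375/264 - 408/2077) = -2943/(-5040587/548328) = -2943*(-548328/5040587) = 1613729304/5040587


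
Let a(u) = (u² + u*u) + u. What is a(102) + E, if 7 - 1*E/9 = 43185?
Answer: -367692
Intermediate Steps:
a(u) = u + 2*u² (a(u) = (u² + u²) + u = 2*u² + u = u + 2*u²)
E = -388602 (E = 63 - 9*43185 = 63 - 388665 = -388602)
a(102) + E = 102*(1 + 2*102) - 388602 = 102*(1 + 204) - 388602 = 102*205 - 388602 = 20910 - 388602 = -367692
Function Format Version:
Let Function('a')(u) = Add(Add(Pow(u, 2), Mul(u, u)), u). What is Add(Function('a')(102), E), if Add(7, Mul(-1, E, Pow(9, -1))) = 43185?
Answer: -367692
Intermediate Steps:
Function('a')(u) = Add(u, Mul(2, Pow(u, 2))) (Function('a')(u) = Add(Add(Pow(u, 2), Pow(u, 2)), u) = Add(Mul(2, Pow(u, 2)), u) = Add(u, Mul(2, Pow(u, 2))))
E = -388602 (E = Add(63, Mul(-9, 43185)) = Add(63, -388665) = -388602)
Add(Function('a')(102), E) = Add(Mul(102, Add(1, Mul(2, 102))), -388602) = Add(Mul(102, Add(1, 204)), -388602) = Add(Mul(102, 205), -388602) = Add(20910, -388602) = -367692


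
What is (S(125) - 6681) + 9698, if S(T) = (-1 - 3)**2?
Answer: 3033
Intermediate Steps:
S(T) = 16 (S(T) = (-4)**2 = 16)
(S(125) - 6681) + 9698 = (16 - 6681) + 9698 = -6665 + 9698 = 3033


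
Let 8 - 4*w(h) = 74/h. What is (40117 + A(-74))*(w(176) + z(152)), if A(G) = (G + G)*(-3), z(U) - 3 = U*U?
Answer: 329936599691/352 ≈ 9.3732e+8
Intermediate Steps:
w(h) = 2 - 37/(2*h)
z(U) = 3 + U**2 (z(U) = 3 + U*U = 3 + U**2)
A(G) = -6*G (A(G) = (2*G)*(-3) = -6*G)
(40117 + A(-74))*(w(176) + z(152)) = (40117 - 6*(-74))*((2 - 37/2/176) + (3 + 152**2)) = (40117 + 444)*((2 - 37/2*1/176) + (3 + 23104)) = 40561*((2 - 37/352) + 23107) = 40561*(667/352 + 23107) = 40561*(8134331/352) = 329936599691/352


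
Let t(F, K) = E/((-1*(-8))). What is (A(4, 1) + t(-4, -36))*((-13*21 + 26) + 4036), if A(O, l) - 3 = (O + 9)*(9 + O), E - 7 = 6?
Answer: 5262921/8 ≈ 6.5787e+5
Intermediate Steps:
E = 13 (E = 7 + 6 = 13)
t(F, K) = 13/8 (t(F, K) = 13/((-1*(-8))) = 13/8)
A(O, l) = 3 + (9 + O)**2 (A(O, l) = 3 + (O + 9)*(9 + O) = 3 + (9 + O)*(9 + O) = 3 + (9 + O)**2)
(A(4, 1) + t(-4, -36))*((-13*21 + 26) + 4036) = ((3 + (9 + 4)**2) + 13/8)*((-13*21 + 26) + 4036) = ((3 + 13**2) + 13/8)*((-273 + 26) + 4036) = ((3 + 169) + 13/8)*(-247 + 4036) = (172 + 13/8)*3789 = (1389/8)*3789 = 5262921/8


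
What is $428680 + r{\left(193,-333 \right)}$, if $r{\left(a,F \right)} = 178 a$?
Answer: $463034$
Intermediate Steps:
$428680 + r{\left(193,-333 \right)} = 428680 + 178 \cdot 193 = 428680 + 34354 = 463034$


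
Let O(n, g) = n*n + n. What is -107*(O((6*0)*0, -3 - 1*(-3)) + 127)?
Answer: -13589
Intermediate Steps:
O(n, g) = n + n² (O(n, g) = n² + n = n + n²)
-107*(O((6*0)*0, -3 - 1*(-3)) + 127) = -107*(((6*0)*0)*(1 + (6*0)*0) + 127) = -107*((0*0)*(1 + 0*0) + 127) = -107*(0*(1 + 0) + 127) = -107*(0*1 + 127) = -107*(0 + 127) = -107*127 = -13589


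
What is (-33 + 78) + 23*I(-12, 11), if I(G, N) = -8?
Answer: -139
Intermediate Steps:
(-33 + 78) + 23*I(-12, 11) = (-33 + 78) + 23*(-8) = 45 - 184 = -139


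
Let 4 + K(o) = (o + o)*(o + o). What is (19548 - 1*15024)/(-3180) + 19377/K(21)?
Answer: 894277/93280 ≈ 9.5870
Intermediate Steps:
K(o) = -4 + 4*o² (K(o) = -4 + (o + o)*(o + o) = -4 + (2*o)*(2*o) = -4 + 4*o²)
(19548 - 1*15024)/(-3180) + 19377/K(21) = (19548 - 1*15024)/(-3180) + 19377/(-4 + 4*21²) = (19548 - 15024)*(-1/3180) + 19377/(-4 + 4*441) = 4524*(-1/3180) + 19377/(-4 + 1764) = -377/265 + 19377/1760 = 894277/93280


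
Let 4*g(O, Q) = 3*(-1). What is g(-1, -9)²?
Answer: 9/16 ≈ 0.56250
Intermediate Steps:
g(O, Q) = -¾ (g(O, Q) = (3*(-1))/4 = (¼)*(-3) = -¾)
g(-1, -9)² = (-¾)² = 9/16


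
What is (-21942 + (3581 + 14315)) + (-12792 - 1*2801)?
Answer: -19639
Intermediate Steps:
(-21942 + (3581 + 14315)) + (-12792 - 1*2801) = (-21942 + 17896) + (-12792 - 2801) = -4046 - 15593 = -19639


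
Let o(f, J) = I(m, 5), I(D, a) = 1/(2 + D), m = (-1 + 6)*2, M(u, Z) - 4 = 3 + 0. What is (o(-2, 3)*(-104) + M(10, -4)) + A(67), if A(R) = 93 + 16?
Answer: 322/3 ≈ 107.33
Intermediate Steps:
M(u, Z) = 7 (M(u, Z) = 4 + (3 + 0) = 4 + 3 = 7)
A(R) = 109
m = 10 (m = 5*2 = 10)
o(f, J) = 1/12 (o(f, J) = 1/(2 + 10) = 1/12)
(o(-2, 3)*(-104) + M(10, -4)) + A(67) = ((1/12)*(-104) + 7) + 109 = (-26/3 + 7) + 109 = -5/3 + 109 = 322/3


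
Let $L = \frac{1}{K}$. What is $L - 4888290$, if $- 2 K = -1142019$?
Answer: $- \frac{5582520057508}{1142019} \approx -4.8883 \cdot 10^{6}$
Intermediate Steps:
$K = \frac{1142019}{2}$ ($K = \left(- \frac{1}{2}\right) \left(-1142019\right) = \frac{1142019}{2} \approx 5.7101 \cdot 10^{5}$)
$L = \frac{2}{1142019}$ ($L = \frac{1}{\frac{1142019}{2}} = \frac{2}{1142019} \approx 1.7513 \cdot 10^{-6}$)
$L - 4888290 = \frac{2}{1142019} - 4888290 = - \frac{5582520057508}{1142019}$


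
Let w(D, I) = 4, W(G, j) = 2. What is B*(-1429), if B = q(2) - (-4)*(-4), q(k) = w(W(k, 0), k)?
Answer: 17148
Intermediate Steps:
q(k) = 4
B = -12 (B = 4 - (-4)*(-4) = 4 - 1*16 = 4 - 16 = -12)
B*(-1429) = -12*(-1429) = 17148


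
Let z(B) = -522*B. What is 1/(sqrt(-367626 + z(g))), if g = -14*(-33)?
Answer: -I*sqrt(608790)/608790 ≈ -0.0012816*I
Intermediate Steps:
g = 462
1/(sqrt(-367626 + z(g))) = 1/(sqrt(-367626 - 522*462)) = 1/(sqrt(-367626 - 241164)) = 1/(sqrt(-608790)) = 1/(I*sqrt(608790)) = -I*sqrt(608790)/608790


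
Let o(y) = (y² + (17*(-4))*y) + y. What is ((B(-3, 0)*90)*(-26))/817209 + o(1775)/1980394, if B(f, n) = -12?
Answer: 795085370/507971061 ≈ 1.5652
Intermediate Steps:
o(y) = y² - 67*y (o(y) = (y² - 68*y) + y = y² - 67*y)
((B(-3, 0)*90)*(-26))/817209 + o(1775)/1980394 = (-12*90*(-26))/817209 + (1775*(-67 + 1775))/1980394 = -1080*(-26)*(1/817209) + (1775*1708)*(1/1980394) = 28080*(1/817209) + 3031700*(1/1980394) = 1040/30267 + 1515850/990197 = 795085370/507971061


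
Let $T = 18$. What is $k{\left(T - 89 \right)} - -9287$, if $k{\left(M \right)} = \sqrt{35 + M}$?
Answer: $9287 + 6 i \approx 9287.0 + 6.0 i$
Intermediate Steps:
$k{\left(T - 89 \right)} - -9287 = \sqrt{35 + \left(18 - 89\right)} - -9287 = \sqrt{35 - 71} + 9287 = \sqrt{-36} + 9287 = 6 i + 9287 = 9287 + 6 i$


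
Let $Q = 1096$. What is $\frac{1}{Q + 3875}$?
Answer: $\frac{1}{4971} \approx 0.00020117$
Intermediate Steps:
$\frac{1}{Q + 3875} = \frac{1}{1096 + 3875} = \frac{1}{4971}$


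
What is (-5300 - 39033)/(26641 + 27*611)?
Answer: -44333/43138 ≈ -1.0277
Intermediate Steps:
(-5300 - 39033)/(26641 + 27*611) = -44333/(26641 + 16497) = -44333/43138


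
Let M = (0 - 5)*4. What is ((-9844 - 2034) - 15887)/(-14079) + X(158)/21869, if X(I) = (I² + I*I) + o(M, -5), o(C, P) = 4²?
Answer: 22988673/5401643 ≈ 4.2559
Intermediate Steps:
M = -20 (M = -5*4 = -20)
o(C, P) = 16
X(I) = 16 + 2*I² (X(I) = (I² + I*I) + 16 = (I² + I²) + 16 = 2*I² + 16 = 16 + 2*I²)
((-9844 - 2034) - 15887)/(-14079) + X(158)/21869 = ((-9844 - 2034) - 15887)/(-14079) + (16 + 2*158²)/21869 = (-11878 - 15887)*(-1/14079) + (16 + 2*24964)*(1/21869) = -27765*(-1/14079) + (16 + 49928)*(1/21869) = 9255/4693 + 49944*(1/21869) = 9255/4693 + 49944/21869 = 22988673/5401643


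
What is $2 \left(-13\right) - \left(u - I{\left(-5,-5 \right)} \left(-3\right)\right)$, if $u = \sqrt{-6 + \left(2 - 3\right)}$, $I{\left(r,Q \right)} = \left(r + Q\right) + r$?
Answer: $19 - i \sqrt{7} \approx 19.0 - 2.6458 i$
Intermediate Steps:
$I{\left(r,Q \right)} = Q + 2 r$ ($I{\left(r,Q \right)} = \left(Q + r\right) + r = Q + 2 r$)
$u = i \sqrt{7}$ ($u = \sqrt{-6 - 1} = \sqrt{-7} = i \sqrt{7} \approx 2.6458 i$)
$2 \left(-13\right) - \left(u - I{\left(-5,-5 \right)} \left(-3\right)\right) = 2 \left(-13\right) + \left(\left(-5 + 2 \left(-5\right)\right) \left(-3\right) - i \sqrt{7}\right) = -26 + \left(\left(-5 - 10\right) \left(-3\right) - i \sqrt{7}\right) = -26 - \left(-45 + i \sqrt{7}\right) = -26 + \left(45 - i \sqrt{7}\right) = 19 - i \sqrt{7}$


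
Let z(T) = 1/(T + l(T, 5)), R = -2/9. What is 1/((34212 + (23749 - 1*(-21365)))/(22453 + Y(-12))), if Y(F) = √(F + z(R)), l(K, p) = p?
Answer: 22453/79326 + I*√129/262386 ≈ 0.28305 + 4.3287e-5*I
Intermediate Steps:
R = -2/9 (R = -2*⅑ = -2/9 ≈ -0.22222)
z(T) = 1/(5 + T) (z(T) = 1/(T + 5) = 1/(5 + T))
Y(F) = √(9/43 + F) (Y(F) = √(F + 1/(5 - 2/9)) = √(F + 1/(43/9)) = √(F + 9/43) = √(9/43 + F))
1/((34212 + (23749 - 1*(-21365)))/(22453 + Y(-12))) = 1/((34212 + (23749 - 1*(-21365)))/(22453 + √(387 + 1849*(-12))/43)) = 1/((34212 + (23749 + 21365))/(22453 + √(387 - 22188)/43)) = 1/((34212 + 45114)/(22453 + √(-21801)/43)) = 1/(79326/(22453 + (13*I*√129)/43)) = 1/(79326/(22453 + 13*I*√129/43)) = 22453/79326 + I*√129/262386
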